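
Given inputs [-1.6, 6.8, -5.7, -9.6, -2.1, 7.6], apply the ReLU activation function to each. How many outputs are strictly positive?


ReLU(x) = max(0, x) for each element:
ReLU(-1.6) = 0
ReLU(6.8) = 6.8
ReLU(-5.7) = 0
ReLU(-9.6) = 0
ReLU(-2.1) = 0
ReLU(7.6) = 7.6
Active neurons (>0): 2

2


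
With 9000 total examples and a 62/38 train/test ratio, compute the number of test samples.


Train samples = 9000 * 62% = 5580
Test samples = 9000 - 5580
= 3420

3420


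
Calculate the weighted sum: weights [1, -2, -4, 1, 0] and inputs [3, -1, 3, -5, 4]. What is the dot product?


Element-wise products:
1 * 3 = 3
-2 * -1 = 2
-4 * 3 = -12
1 * -5 = -5
0 * 4 = 0
Sum = 3 + 2 + -12 + -5 + 0
= -12

-12


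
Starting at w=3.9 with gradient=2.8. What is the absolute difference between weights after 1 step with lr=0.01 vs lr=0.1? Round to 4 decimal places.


With lr=0.01: w_new = 3.9 - 0.01 * 2.8 = 3.872
With lr=0.1: w_new = 3.9 - 0.1 * 2.8 = 3.62
Absolute difference = |3.872 - 3.62|
= 0.2520

0.2520


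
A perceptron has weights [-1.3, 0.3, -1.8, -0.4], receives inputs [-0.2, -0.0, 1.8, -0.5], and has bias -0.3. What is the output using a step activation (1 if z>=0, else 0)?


z = w . x + b
= -1.3*-0.2 + 0.3*-0.0 + -1.8*1.8 + -0.4*-0.5 + -0.3
= 0.26 + -0.0 + -3.24 + 0.2 + -0.3
= -2.78 + -0.3
= -3.08
Since z = -3.08 < 0, output = 0

0


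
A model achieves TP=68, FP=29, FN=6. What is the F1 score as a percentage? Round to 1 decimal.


Precision = TP / (TP + FP) = 68 / 97 = 0.701
Recall = TP / (TP + FN) = 68 / 74 = 0.9189
F1 = 2 * P * R / (P + R)
= 2 * 0.701 * 0.9189 / (0.701 + 0.9189)
= 1.2884 / 1.6199
= 0.7953
As percentage: 79.5%

79.5


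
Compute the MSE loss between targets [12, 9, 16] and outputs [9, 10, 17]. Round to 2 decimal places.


Differences: [3, -1, -1]
Squared errors: [9, 1, 1]
Sum of squared errors = 11
MSE = 11 / 3 = 3.67

3.67


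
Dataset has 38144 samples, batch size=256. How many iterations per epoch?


Iterations per epoch = dataset_size / batch_size
= 38144 / 256
= 149

149


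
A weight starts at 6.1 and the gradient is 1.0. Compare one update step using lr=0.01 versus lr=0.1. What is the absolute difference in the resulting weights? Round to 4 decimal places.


With lr=0.01: w_new = 6.1 - 0.01 * 1.0 = 6.09
With lr=0.1: w_new = 6.1 - 0.1 * 1.0 = 6.0
Absolute difference = |6.09 - 6.0|
= 0.0900

0.0900


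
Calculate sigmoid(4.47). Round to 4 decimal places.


sigmoid(z) = 1 / (1 + exp(-z))
exp(-(4.47)) = exp(-4.47) = 0.0114
1 + 0.0114 = 1.0114
1 / 1.0114 = 0.9887

0.9887


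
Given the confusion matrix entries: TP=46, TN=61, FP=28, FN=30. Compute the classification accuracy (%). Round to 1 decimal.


Accuracy = (TP + TN) / (TP + TN + FP + FN) * 100
= (46 + 61) / (46 + 61 + 28 + 30)
= 107 / 165
= 0.6485
= 64.8%

64.8


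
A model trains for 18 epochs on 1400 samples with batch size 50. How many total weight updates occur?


Iterations per epoch = 1400 / 50 = 28
Total updates = iterations_per_epoch * epochs
= 28 * 18
= 504

504


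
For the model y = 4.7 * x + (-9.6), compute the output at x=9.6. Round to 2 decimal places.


y = 4.7 * 9.6 + (-9.6)
= 45.12 + (-9.6)
= 35.52

35.52


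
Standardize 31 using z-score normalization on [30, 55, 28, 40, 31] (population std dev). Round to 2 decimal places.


Mean = (30 + 55 + 28 + 40 + 31) / 5 = 36.8
Variance = sum((x_i - mean)^2) / n = 99.76
Std = sqrt(99.76) = 9.988
Z = (x - mean) / std
= (31 - 36.8) / 9.988
= -5.8 / 9.988
= -0.58

-0.58


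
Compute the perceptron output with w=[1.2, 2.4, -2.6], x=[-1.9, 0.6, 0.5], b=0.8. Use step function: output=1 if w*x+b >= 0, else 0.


z = w . x + b
= 1.2*-1.9 + 2.4*0.6 + -2.6*0.5 + 0.8
= -2.28 + 1.44 + -1.3 + 0.8
= -2.14 + 0.8
= -1.34
Since z = -1.34 < 0, output = 0

0


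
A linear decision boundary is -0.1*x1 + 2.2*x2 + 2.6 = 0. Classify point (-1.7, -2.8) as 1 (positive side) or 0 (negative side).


Compute -0.1 * -1.7 + 2.2 * -2.8 + 2.6
= 0.17 + -6.16 + 2.6
= -3.39
Since -3.39 < 0, the point is on the negative side.

0


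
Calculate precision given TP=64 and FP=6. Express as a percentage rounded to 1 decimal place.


Precision = TP / (TP + FP) * 100
= 64 / (64 + 6)
= 64 / 70
= 0.9143
= 91.4%

91.4


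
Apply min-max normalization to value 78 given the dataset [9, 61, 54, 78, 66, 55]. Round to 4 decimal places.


Min = 9, Max = 78
Range = 78 - 9 = 69
Scaled = (x - min) / (max - min)
= (78 - 9) / 69
= 69 / 69
= 1.0000

1.0000


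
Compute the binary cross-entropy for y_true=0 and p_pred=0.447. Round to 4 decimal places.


For y=0: Loss = -log(1-p)
= -log(1 - 0.447)
= -log(0.553)
= -(-0.5924)
= 0.5924

0.5924


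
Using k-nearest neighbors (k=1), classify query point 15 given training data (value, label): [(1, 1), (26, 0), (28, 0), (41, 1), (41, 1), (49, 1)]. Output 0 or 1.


Distances from query 15:
Point 26 (class 0): distance = 11
K=1 nearest neighbors: classes = [0]
Votes for class 1: 0 / 1
Majority vote => class 0

0


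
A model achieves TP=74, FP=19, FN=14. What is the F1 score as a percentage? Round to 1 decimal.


Precision = TP / (TP + FP) = 74 / 93 = 0.7957
Recall = TP / (TP + FN) = 74 / 88 = 0.8409
F1 = 2 * P * R / (P + R)
= 2 * 0.7957 * 0.8409 / (0.7957 + 0.8409)
= 1.3382 / 1.6366
= 0.8177
As percentage: 81.8%

81.8


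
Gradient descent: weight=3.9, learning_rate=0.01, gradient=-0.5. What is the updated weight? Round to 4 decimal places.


w_new = w_old - lr * gradient
= 3.9 - 0.01 * -0.5
= 3.9 - (-0.005)
= 3.9050

3.9050


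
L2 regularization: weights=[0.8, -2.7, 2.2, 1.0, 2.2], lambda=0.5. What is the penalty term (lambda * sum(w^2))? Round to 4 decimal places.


Squaring each weight:
0.8^2 = 0.64
(-2.7)^2 = 7.29
2.2^2 = 4.84
1.0^2 = 1.0
2.2^2 = 4.84
Sum of squares = 18.61
Penalty = 0.5 * 18.61 = 9.3050

9.3050


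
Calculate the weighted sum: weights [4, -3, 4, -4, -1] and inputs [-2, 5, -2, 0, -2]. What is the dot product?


Element-wise products:
4 * -2 = -8
-3 * 5 = -15
4 * -2 = -8
-4 * 0 = 0
-1 * -2 = 2
Sum = -8 + -15 + -8 + 0 + 2
= -29

-29


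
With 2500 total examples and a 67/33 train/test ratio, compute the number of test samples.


Train samples = 2500 * 67% = 1675
Test samples = 2500 - 1675
= 825

825


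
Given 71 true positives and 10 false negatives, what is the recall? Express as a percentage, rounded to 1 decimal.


Recall = TP / (TP + FN) * 100
= 71 / (71 + 10)
= 71 / 81
= 0.8765
= 87.7%

87.7


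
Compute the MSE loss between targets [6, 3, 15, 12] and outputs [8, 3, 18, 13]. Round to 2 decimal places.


Differences: [-2, 0, -3, -1]
Squared errors: [4, 0, 9, 1]
Sum of squared errors = 14
MSE = 14 / 4 = 3.50

3.50


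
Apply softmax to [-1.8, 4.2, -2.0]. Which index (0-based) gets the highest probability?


Softmax is a monotonic transformation, so it preserves the argmax.
We need to find the index of the maximum logit.
Index 0: -1.8
Index 1: 4.2
Index 2: -2.0
Maximum logit = 4.2 at index 1

1


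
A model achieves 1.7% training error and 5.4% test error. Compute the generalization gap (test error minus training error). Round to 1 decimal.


Generalization gap = test_error - train_error
= 5.4 - 1.7
= 3.7%
A moderate gap.

3.7


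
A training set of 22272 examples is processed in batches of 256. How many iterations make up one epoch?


Iterations per epoch = dataset_size / batch_size
= 22272 / 256
= 87

87


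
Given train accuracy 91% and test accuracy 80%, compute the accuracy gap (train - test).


Gap = train_accuracy - test_accuracy
= 91 - 80
= 11%
This gap suggests the model is overfitting.

11


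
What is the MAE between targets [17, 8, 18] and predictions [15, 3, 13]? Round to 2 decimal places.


Absolute errors: [2, 5, 5]
Sum of absolute errors = 12
MAE = 12 / 3 = 4.00

4.00


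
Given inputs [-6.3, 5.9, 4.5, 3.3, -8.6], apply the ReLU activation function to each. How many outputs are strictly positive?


ReLU(x) = max(0, x) for each element:
ReLU(-6.3) = 0
ReLU(5.9) = 5.9
ReLU(4.5) = 4.5
ReLU(3.3) = 3.3
ReLU(-8.6) = 0
Active neurons (>0): 3

3


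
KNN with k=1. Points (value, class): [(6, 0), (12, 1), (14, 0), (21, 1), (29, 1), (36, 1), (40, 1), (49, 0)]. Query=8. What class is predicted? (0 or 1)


Distances from query 8:
Point 6 (class 0): distance = 2
K=1 nearest neighbors: classes = [0]
Votes for class 1: 0 / 1
Majority vote => class 0

0


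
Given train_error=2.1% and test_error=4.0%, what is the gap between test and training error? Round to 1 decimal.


Generalization gap = test_error - train_error
= 4.0 - 2.1
= 1.9%
A small gap suggests good generalization.

1.9


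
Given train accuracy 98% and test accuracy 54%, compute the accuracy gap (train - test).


Gap = train_accuracy - test_accuracy
= 98 - 54
= 44%
This large gap strongly indicates overfitting.

44


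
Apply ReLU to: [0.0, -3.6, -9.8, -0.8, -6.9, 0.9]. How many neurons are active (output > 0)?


ReLU(x) = max(0, x) for each element:
ReLU(0.0) = 0
ReLU(-3.6) = 0
ReLU(-9.8) = 0
ReLU(-0.8) = 0
ReLU(-6.9) = 0
ReLU(0.9) = 0.9
Active neurons (>0): 1

1


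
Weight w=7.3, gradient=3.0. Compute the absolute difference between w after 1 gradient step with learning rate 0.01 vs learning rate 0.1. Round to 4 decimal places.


With lr=0.01: w_new = 7.3 - 0.01 * 3.0 = 7.27
With lr=0.1: w_new = 7.3 - 0.1 * 3.0 = 7.0
Absolute difference = |7.27 - 7.0|
= 0.2700

0.2700


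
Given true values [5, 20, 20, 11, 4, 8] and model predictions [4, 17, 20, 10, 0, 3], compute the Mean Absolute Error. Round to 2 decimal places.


Absolute errors: [1, 3, 0, 1, 4, 5]
Sum of absolute errors = 14
MAE = 14 / 6 = 2.33

2.33


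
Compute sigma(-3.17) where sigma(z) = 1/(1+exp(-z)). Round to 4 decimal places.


sigmoid(z) = 1 / (1 + exp(-z))
exp(-(-3.17)) = exp(3.17) = 23.8075
1 + 23.8075 = 24.8075
1 / 24.8075 = 0.0403

0.0403


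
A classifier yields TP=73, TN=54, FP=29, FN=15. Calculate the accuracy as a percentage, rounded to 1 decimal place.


Accuracy = (TP + TN) / (TP + TN + FP + FN) * 100
= (73 + 54) / (73 + 54 + 29 + 15)
= 127 / 171
= 0.7427
= 74.3%

74.3


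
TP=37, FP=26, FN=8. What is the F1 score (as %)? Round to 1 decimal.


Precision = TP / (TP + FP) = 37 / 63 = 0.5873
Recall = TP / (TP + FN) = 37 / 45 = 0.8222
F1 = 2 * P * R / (P + R)
= 2 * 0.5873 * 0.8222 / (0.5873 + 0.8222)
= 0.9658 / 1.4095
= 0.6852
As percentage: 68.5%

68.5


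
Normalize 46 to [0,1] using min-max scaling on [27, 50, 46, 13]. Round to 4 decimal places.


Min = 13, Max = 50
Range = 50 - 13 = 37
Scaled = (x - min) / (max - min)
= (46 - 13) / 37
= 33 / 37
= 0.8919

0.8919


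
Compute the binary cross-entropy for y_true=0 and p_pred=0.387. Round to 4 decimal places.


For y=0: Loss = -log(1-p)
= -log(1 - 0.387)
= -log(0.613)
= -(-0.4894)
= 0.4894

0.4894


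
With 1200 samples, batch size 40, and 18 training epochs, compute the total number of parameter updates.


Iterations per epoch = 1200 / 40 = 30
Total updates = iterations_per_epoch * epochs
= 30 * 18
= 540

540


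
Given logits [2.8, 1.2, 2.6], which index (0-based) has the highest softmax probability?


Softmax is a monotonic transformation, so it preserves the argmax.
We need to find the index of the maximum logit.
Index 0: 2.8
Index 1: 1.2
Index 2: 2.6
Maximum logit = 2.8 at index 0

0


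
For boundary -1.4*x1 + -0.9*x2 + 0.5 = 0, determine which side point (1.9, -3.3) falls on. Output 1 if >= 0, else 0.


Compute -1.4 * 1.9 + -0.9 * -3.3 + 0.5
= -2.66 + 2.97 + 0.5
= 0.81
Since 0.81 >= 0, the point is on the positive side.

1


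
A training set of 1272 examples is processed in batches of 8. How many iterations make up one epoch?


Iterations per epoch = dataset_size / batch_size
= 1272 / 8
= 159

159


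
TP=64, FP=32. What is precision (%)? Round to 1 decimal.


Precision = TP / (TP + FP) * 100
= 64 / (64 + 32)
= 64 / 96
= 0.6667
= 66.7%

66.7


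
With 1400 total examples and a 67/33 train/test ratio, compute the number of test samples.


Train samples = 1400 * 67% = 938
Test samples = 1400 - 938
= 462

462


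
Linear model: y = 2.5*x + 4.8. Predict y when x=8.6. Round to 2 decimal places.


y = 2.5 * 8.6 + (4.8)
= 21.5 + (4.8)
= 26.30

26.30


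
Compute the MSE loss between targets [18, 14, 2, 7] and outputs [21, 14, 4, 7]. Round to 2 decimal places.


Differences: [-3, 0, -2, 0]
Squared errors: [9, 0, 4, 0]
Sum of squared errors = 13
MSE = 13 / 4 = 3.25

3.25


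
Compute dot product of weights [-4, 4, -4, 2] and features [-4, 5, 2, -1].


Element-wise products:
-4 * -4 = 16
4 * 5 = 20
-4 * 2 = -8
2 * -1 = -2
Sum = 16 + 20 + -8 + -2
= 26

26


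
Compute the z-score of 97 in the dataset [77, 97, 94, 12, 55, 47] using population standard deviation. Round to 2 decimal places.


Mean = (77 + 97 + 94 + 12 + 55 + 47) / 6 = 63.6667
Variance = sum((x_i - mean)^2) / n = 871.8889
Std = sqrt(871.8889) = 29.5278
Z = (x - mean) / std
= (97 - 63.6667) / 29.5278
= 33.3333 / 29.5278
= 1.13

1.13


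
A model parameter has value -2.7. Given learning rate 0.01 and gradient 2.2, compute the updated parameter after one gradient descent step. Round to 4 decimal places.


w_new = w_old - lr * gradient
= -2.7 - 0.01 * 2.2
= -2.7 - (0.022)
= -2.7220

-2.7220


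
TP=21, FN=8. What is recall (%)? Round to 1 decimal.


Recall = TP / (TP + FN) * 100
= 21 / (21 + 8)
= 21 / 29
= 0.7241
= 72.4%

72.4


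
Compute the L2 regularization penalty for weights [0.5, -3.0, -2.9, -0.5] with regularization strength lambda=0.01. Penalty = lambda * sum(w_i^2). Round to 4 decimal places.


Squaring each weight:
0.5^2 = 0.25
(-3.0)^2 = 9.0
(-2.9)^2 = 8.41
(-0.5)^2 = 0.25
Sum of squares = 17.91
Penalty = 0.01 * 17.91 = 0.1791

0.1791


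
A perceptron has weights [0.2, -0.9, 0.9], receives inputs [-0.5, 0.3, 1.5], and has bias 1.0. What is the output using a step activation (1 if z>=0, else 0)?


z = w . x + b
= 0.2*-0.5 + -0.9*0.3 + 0.9*1.5 + 1.0
= -0.1 + -0.27 + 1.35 + 1.0
= 0.98 + 1.0
= 1.98
Since z = 1.98 >= 0, output = 1

1


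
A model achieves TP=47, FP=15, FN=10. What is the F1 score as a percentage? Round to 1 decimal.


Precision = TP / (TP + FP) = 47 / 62 = 0.7581
Recall = TP / (TP + FN) = 47 / 57 = 0.8246
F1 = 2 * P * R / (P + R)
= 2 * 0.7581 * 0.8246 / (0.7581 + 0.8246)
= 1.2501 / 1.5826
= 0.7899
As percentage: 79.0%

79.0


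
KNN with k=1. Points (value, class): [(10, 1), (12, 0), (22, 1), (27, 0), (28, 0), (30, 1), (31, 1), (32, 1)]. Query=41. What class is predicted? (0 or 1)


Distances from query 41:
Point 32 (class 1): distance = 9
K=1 nearest neighbors: classes = [1]
Votes for class 1: 1 / 1
Majority vote => class 1

1


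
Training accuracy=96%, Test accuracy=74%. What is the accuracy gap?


Gap = train_accuracy - test_accuracy
= 96 - 74
= 22%
This large gap strongly indicates overfitting.

22


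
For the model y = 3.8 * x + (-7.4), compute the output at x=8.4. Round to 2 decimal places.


y = 3.8 * 8.4 + (-7.4)
= 31.92 + (-7.4)
= 24.52

24.52


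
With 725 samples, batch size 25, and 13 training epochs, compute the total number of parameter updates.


Iterations per epoch = 725 / 25 = 29
Total updates = iterations_per_epoch * epochs
= 29 * 13
= 377

377


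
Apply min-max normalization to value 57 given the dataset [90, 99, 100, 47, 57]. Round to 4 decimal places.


Min = 47, Max = 100
Range = 100 - 47 = 53
Scaled = (x - min) / (max - min)
= (57 - 47) / 53
= 10 / 53
= 0.1887

0.1887


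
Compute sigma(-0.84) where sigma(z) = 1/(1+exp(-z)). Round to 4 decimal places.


sigmoid(z) = 1 / (1 + exp(-z))
exp(-(-0.84)) = exp(0.84) = 2.3164
1 + 2.3164 = 3.3164
1 / 3.3164 = 0.3015

0.3015


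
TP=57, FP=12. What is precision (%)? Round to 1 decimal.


Precision = TP / (TP + FP) * 100
= 57 / (57 + 12)
= 57 / 69
= 0.8261
= 82.6%

82.6


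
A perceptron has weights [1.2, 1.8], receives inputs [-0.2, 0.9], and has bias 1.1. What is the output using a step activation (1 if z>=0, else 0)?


z = w . x + b
= 1.2*-0.2 + 1.8*0.9 + 1.1
= -0.24 + 1.62 + 1.1
= 1.38 + 1.1
= 2.48
Since z = 2.48 >= 0, output = 1

1


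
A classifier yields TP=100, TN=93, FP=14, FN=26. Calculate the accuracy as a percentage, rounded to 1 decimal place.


Accuracy = (TP + TN) / (TP + TN + FP + FN) * 100
= (100 + 93) / (100 + 93 + 14 + 26)
= 193 / 233
= 0.8283
= 82.8%

82.8


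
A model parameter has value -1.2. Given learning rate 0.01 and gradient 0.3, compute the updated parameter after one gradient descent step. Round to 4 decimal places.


w_new = w_old - lr * gradient
= -1.2 - 0.01 * 0.3
= -1.2 - (0.003)
= -1.2030

-1.2030


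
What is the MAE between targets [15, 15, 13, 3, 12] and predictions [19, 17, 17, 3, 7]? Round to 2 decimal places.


Absolute errors: [4, 2, 4, 0, 5]
Sum of absolute errors = 15
MAE = 15 / 5 = 3.00

3.00


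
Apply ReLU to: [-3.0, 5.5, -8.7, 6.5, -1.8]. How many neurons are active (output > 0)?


ReLU(x) = max(0, x) for each element:
ReLU(-3.0) = 0
ReLU(5.5) = 5.5
ReLU(-8.7) = 0
ReLU(6.5) = 6.5
ReLU(-1.8) = 0
Active neurons (>0): 2

2


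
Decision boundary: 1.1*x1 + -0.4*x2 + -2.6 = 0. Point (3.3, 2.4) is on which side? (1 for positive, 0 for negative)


Compute 1.1 * 3.3 + -0.4 * 2.4 + -2.6
= 3.63 + -0.96 + -2.6
= 0.07
Since 0.07 >= 0, the point is on the positive side.

1


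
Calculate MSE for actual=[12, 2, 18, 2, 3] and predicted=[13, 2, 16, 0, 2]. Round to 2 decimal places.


Differences: [-1, 0, 2, 2, 1]
Squared errors: [1, 0, 4, 4, 1]
Sum of squared errors = 10
MSE = 10 / 5 = 2.00

2.00


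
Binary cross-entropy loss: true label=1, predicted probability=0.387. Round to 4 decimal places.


For y=1: Loss = -log(p)
= -log(0.387)
= -(-0.9493)
= 0.9493

0.9493


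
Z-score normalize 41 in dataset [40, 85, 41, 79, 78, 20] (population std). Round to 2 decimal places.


Mean = (40 + 85 + 41 + 79 + 78 + 20) / 6 = 57.1667
Variance = sum((x_i - mean)^2) / n = 603.8056
Std = sqrt(603.8056) = 24.5725
Z = (x - mean) / std
= (41 - 57.1667) / 24.5725
= -16.1667 / 24.5725
= -0.66

-0.66


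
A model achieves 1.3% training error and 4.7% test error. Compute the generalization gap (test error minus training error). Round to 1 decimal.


Generalization gap = test_error - train_error
= 4.7 - 1.3
= 3.4%
A moderate gap.

3.4


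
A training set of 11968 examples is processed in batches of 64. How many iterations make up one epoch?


Iterations per epoch = dataset_size / batch_size
= 11968 / 64
= 187

187


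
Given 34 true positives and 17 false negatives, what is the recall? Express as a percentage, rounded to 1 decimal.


Recall = TP / (TP + FN) * 100
= 34 / (34 + 17)
= 34 / 51
= 0.6667
= 66.7%

66.7


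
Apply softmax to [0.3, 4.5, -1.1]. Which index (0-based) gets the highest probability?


Softmax is a monotonic transformation, so it preserves the argmax.
We need to find the index of the maximum logit.
Index 0: 0.3
Index 1: 4.5
Index 2: -1.1
Maximum logit = 4.5 at index 1

1


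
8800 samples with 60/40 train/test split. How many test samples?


Train samples = 8800 * 60% = 5280
Test samples = 8800 - 5280
= 3520

3520


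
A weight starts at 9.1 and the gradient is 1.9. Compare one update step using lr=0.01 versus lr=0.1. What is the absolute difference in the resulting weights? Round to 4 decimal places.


With lr=0.01: w_new = 9.1 - 0.01 * 1.9 = 9.081
With lr=0.1: w_new = 9.1 - 0.1 * 1.9 = 8.91
Absolute difference = |9.081 - 8.91|
= 0.1710

0.1710


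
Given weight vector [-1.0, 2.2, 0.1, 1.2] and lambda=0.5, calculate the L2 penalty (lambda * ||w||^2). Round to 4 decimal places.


Squaring each weight:
(-1.0)^2 = 1.0
2.2^2 = 4.84
0.1^2 = 0.01
1.2^2 = 1.44
Sum of squares = 7.29
Penalty = 0.5 * 7.29 = 3.6450

3.6450


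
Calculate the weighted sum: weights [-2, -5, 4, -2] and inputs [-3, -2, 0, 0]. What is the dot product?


Element-wise products:
-2 * -3 = 6
-5 * -2 = 10
4 * 0 = 0
-2 * 0 = 0
Sum = 6 + 10 + 0 + 0
= 16

16


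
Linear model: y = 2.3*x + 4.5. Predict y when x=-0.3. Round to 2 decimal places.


y = 2.3 * -0.3 + (4.5)
= -0.69 + (4.5)
= 3.81

3.81


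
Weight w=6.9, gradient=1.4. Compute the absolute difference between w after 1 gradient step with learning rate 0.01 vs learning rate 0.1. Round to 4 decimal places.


With lr=0.01: w_new = 6.9 - 0.01 * 1.4 = 6.886
With lr=0.1: w_new = 6.9 - 0.1 * 1.4 = 6.76
Absolute difference = |6.886 - 6.76|
= 0.1260

0.1260


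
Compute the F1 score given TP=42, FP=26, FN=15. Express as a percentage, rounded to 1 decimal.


Precision = TP / (TP + FP) = 42 / 68 = 0.6176
Recall = TP / (TP + FN) = 42 / 57 = 0.7368
F1 = 2 * P * R / (P + R)
= 2 * 0.6176 * 0.7368 / (0.6176 + 0.7368)
= 0.9102 / 1.3545
= 0.672
As percentage: 67.2%

67.2


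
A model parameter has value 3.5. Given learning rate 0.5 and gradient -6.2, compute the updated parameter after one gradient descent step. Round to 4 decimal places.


w_new = w_old - lr * gradient
= 3.5 - 0.5 * -6.2
= 3.5 - (-3.1)
= 6.6000

6.6000


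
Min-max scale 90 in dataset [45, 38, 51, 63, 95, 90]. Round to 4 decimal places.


Min = 38, Max = 95
Range = 95 - 38 = 57
Scaled = (x - min) / (max - min)
= (90 - 38) / 57
= 52 / 57
= 0.9123

0.9123


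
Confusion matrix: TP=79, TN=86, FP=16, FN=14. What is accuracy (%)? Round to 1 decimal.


Accuracy = (TP + TN) / (TP + TN + FP + FN) * 100
= (79 + 86) / (79 + 86 + 16 + 14)
= 165 / 195
= 0.8462
= 84.6%

84.6


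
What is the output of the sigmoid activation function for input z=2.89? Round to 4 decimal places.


sigmoid(z) = 1 / (1 + exp(-z))
exp(-(2.89)) = exp(-2.89) = 0.0556
1 + 0.0556 = 1.0556
1 / 1.0556 = 0.9473

0.9473


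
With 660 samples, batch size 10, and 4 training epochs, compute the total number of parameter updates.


Iterations per epoch = 660 / 10 = 66
Total updates = iterations_per_epoch * epochs
= 66 * 4
= 264

264


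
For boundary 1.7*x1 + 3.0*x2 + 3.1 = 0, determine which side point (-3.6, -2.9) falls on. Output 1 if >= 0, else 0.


Compute 1.7 * -3.6 + 3.0 * -2.9 + 3.1
= -6.12 + -8.7 + 3.1
= -11.72
Since -11.72 < 0, the point is on the negative side.

0


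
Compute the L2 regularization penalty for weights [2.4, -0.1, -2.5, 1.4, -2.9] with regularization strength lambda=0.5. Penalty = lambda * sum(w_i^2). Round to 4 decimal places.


Squaring each weight:
2.4^2 = 5.76
(-0.1)^2 = 0.01
(-2.5)^2 = 6.25
1.4^2 = 1.96
(-2.9)^2 = 8.41
Sum of squares = 22.39
Penalty = 0.5 * 22.39 = 11.1950

11.1950


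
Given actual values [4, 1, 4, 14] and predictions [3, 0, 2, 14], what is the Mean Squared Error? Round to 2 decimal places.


Differences: [1, 1, 2, 0]
Squared errors: [1, 1, 4, 0]
Sum of squared errors = 6
MSE = 6 / 4 = 1.50

1.50


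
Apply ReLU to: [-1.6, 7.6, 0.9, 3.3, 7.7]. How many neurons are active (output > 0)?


ReLU(x) = max(0, x) for each element:
ReLU(-1.6) = 0
ReLU(7.6) = 7.6
ReLU(0.9) = 0.9
ReLU(3.3) = 3.3
ReLU(7.7) = 7.7
Active neurons (>0): 4

4


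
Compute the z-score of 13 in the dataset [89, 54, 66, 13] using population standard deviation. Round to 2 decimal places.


Mean = (89 + 54 + 66 + 13) / 4 = 55.5
Variance = sum((x_i - mean)^2) / n = 760.25
Std = sqrt(760.25) = 27.5726
Z = (x - mean) / std
= (13 - 55.5) / 27.5726
= -42.5 / 27.5726
= -1.54

-1.54


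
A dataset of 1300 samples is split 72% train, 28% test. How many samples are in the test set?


Train samples = 1300 * 72% = 936
Test samples = 1300 - 936
= 364

364


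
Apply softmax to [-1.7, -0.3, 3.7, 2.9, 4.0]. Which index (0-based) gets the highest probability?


Softmax is a monotonic transformation, so it preserves the argmax.
We need to find the index of the maximum logit.
Index 0: -1.7
Index 1: -0.3
Index 2: 3.7
Index 3: 2.9
Index 4: 4.0
Maximum logit = 4.0 at index 4

4


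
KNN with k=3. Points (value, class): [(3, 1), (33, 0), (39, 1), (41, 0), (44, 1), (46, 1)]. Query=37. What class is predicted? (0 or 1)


Distances from query 37:
Point 39 (class 1): distance = 2
Point 33 (class 0): distance = 4
Point 41 (class 0): distance = 4
K=3 nearest neighbors: classes = [1, 0, 0]
Votes for class 1: 1 / 3
Majority vote => class 0

0


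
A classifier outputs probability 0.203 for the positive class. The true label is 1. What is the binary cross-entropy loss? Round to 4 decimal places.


For y=1: Loss = -log(p)
= -log(0.203)
= -(-1.5945)
= 1.5945

1.5945


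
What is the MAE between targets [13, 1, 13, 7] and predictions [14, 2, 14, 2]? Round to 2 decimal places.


Absolute errors: [1, 1, 1, 5]
Sum of absolute errors = 8
MAE = 8 / 4 = 2.00

2.00


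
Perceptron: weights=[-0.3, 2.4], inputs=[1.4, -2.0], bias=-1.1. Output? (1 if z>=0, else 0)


z = w . x + b
= -0.3*1.4 + 2.4*-2.0 + -1.1
= -0.42 + -4.8 + -1.1
= -5.22 + -1.1
= -6.32
Since z = -6.32 < 0, output = 0

0


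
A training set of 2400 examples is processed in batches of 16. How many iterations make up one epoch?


Iterations per epoch = dataset_size / batch_size
= 2400 / 16
= 150

150


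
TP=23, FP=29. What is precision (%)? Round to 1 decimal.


Precision = TP / (TP + FP) * 100
= 23 / (23 + 29)
= 23 / 52
= 0.4423
= 44.2%

44.2


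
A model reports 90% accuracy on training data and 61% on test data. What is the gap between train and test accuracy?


Gap = train_accuracy - test_accuracy
= 90 - 61
= 29%
This large gap strongly indicates overfitting.

29


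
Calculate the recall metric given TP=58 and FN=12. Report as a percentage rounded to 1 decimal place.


Recall = TP / (TP + FN) * 100
= 58 / (58 + 12)
= 58 / 70
= 0.8286
= 82.9%

82.9


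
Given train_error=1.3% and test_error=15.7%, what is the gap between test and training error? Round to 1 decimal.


Generalization gap = test_error - train_error
= 15.7 - 1.3
= 14.4%
A large gap suggests overfitting.

14.4


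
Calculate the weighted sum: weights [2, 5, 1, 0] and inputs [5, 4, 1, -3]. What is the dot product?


Element-wise products:
2 * 5 = 10
5 * 4 = 20
1 * 1 = 1
0 * -3 = 0
Sum = 10 + 20 + 1 + 0
= 31

31


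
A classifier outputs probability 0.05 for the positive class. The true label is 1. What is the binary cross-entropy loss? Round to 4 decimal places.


For y=1: Loss = -log(p)
= -log(0.05)
= -(-2.9957)
= 2.9957

2.9957


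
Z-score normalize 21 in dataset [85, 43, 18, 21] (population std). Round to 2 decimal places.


Mean = (85 + 43 + 18 + 21) / 4 = 41.75
Variance = sum((x_i - mean)^2) / n = 716.6875
Std = sqrt(716.6875) = 26.771
Z = (x - mean) / std
= (21 - 41.75) / 26.771
= -20.75 / 26.771
= -0.78

-0.78


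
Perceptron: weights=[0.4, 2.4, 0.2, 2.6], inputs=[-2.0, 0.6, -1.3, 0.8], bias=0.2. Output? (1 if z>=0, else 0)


z = w . x + b
= 0.4*-2.0 + 2.4*0.6 + 0.2*-1.3 + 2.6*0.8 + 0.2
= -0.8 + 1.44 + -0.26 + 2.08 + 0.2
= 2.46 + 0.2
= 2.66
Since z = 2.66 >= 0, output = 1

1


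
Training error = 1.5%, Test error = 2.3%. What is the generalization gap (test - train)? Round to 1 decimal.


Generalization gap = test_error - train_error
= 2.3 - 1.5
= 0.8%
A small gap suggests good generalization.

0.8


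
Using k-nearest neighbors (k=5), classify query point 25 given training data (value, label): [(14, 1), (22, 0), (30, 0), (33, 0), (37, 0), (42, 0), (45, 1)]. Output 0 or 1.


Distances from query 25:
Point 22 (class 0): distance = 3
Point 30 (class 0): distance = 5
Point 33 (class 0): distance = 8
Point 14 (class 1): distance = 11
Point 37 (class 0): distance = 12
K=5 nearest neighbors: classes = [0, 0, 0, 1, 0]
Votes for class 1: 1 / 5
Majority vote => class 0

0


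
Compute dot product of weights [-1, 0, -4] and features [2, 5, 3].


Element-wise products:
-1 * 2 = -2
0 * 5 = 0
-4 * 3 = -12
Sum = -2 + 0 + -12
= -14

-14


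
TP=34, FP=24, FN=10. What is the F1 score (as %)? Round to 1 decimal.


Precision = TP / (TP + FP) = 34 / 58 = 0.5862
Recall = TP / (TP + FN) = 34 / 44 = 0.7727
F1 = 2 * P * R / (P + R)
= 2 * 0.5862 * 0.7727 / (0.5862 + 0.7727)
= 0.906 / 1.3589
= 0.6667
As percentage: 66.7%

66.7


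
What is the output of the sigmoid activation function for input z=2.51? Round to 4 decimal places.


sigmoid(z) = 1 / (1 + exp(-z))
exp(-(2.51)) = exp(-2.51) = 0.0813
1 + 0.0813 = 1.0813
1 / 1.0813 = 0.9248

0.9248


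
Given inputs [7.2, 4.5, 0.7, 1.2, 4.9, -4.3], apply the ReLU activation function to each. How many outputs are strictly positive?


ReLU(x) = max(0, x) for each element:
ReLU(7.2) = 7.2
ReLU(4.5) = 4.5
ReLU(0.7) = 0.7
ReLU(1.2) = 1.2
ReLU(4.9) = 4.9
ReLU(-4.3) = 0
Active neurons (>0): 5

5


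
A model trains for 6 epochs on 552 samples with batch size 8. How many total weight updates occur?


Iterations per epoch = 552 / 8 = 69
Total updates = iterations_per_epoch * epochs
= 69 * 6
= 414

414


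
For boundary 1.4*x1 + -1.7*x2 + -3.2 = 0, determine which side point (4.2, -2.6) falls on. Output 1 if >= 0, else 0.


Compute 1.4 * 4.2 + -1.7 * -2.6 + -3.2
= 5.88 + 4.42 + -3.2
= 7.1
Since 7.1 >= 0, the point is on the positive side.

1


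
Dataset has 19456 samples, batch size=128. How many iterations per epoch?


Iterations per epoch = dataset_size / batch_size
= 19456 / 128
= 152

152


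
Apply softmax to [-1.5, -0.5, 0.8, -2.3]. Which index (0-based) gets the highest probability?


Softmax is a monotonic transformation, so it preserves the argmax.
We need to find the index of the maximum logit.
Index 0: -1.5
Index 1: -0.5
Index 2: 0.8
Index 3: -2.3
Maximum logit = 0.8 at index 2

2


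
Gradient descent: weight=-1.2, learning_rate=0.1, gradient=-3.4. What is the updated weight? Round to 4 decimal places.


w_new = w_old - lr * gradient
= -1.2 - 0.1 * -3.4
= -1.2 - (-0.34)
= -0.8600

-0.8600


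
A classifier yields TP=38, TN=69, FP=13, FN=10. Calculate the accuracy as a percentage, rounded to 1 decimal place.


Accuracy = (TP + TN) / (TP + TN + FP + FN) * 100
= (38 + 69) / (38 + 69 + 13 + 10)
= 107 / 130
= 0.8231
= 82.3%

82.3


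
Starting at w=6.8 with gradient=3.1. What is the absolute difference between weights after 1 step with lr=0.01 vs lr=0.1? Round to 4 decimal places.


With lr=0.01: w_new = 6.8 - 0.01 * 3.1 = 6.769
With lr=0.1: w_new = 6.8 - 0.1 * 3.1 = 6.49
Absolute difference = |6.769 - 6.49|
= 0.2790

0.2790


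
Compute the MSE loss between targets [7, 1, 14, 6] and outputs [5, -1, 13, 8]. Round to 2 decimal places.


Differences: [2, 2, 1, -2]
Squared errors: [4, 4, 1, 4]
Sum of squared errors = 13
MSE = 13 / 4 = 3.25

3.25


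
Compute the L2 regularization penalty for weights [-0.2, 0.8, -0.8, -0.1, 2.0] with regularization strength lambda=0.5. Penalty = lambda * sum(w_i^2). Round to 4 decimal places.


Squaring each weight:
(-0.2)^2 = 0.04
0.8^2 = 0.64
(-0.8)^2 = 0.64
(-0.1)^2 = 0.01
2.0^2 = 4.0
Sum of squares = 5.33
Penalty = 0.5 * 5.33 = 2.6650

2.6650


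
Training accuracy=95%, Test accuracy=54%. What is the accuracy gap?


Gap = train_accuracy - test_accuracy
= 95 - 54
= 41%
This large gap strongly indicates overfitting.

41


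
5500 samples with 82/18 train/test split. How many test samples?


Train samples = 5500 * 82% = 4510
Test samples = 5500 - 4510
= 990

990


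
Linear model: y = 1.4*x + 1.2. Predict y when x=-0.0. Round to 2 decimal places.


y = 1.4 * -0.0 + (1.2)
= -0.0 + (1.2)
= 1.20

1.20


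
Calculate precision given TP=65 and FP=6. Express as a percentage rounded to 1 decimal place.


Precision = TP / (TP + FP) * 100
= 65 / (65 + 6)
= 65 / 71
= 0.9155
= 91.5%

91.5


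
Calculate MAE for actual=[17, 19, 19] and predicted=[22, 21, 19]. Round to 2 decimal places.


Absolute errors: [5, 2, 0]
Sum of absolute errors = 7
MAE = 7 / 3 = 2.33

2.33


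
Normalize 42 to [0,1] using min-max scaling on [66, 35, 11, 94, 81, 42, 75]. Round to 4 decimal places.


Min = 11, Max = 94
Range = 94 - 11 = 83
Scaled = (x - min) / (max - min)
= (42 - 11) / 83
= 31 / 83
= 0.3735

0.3735


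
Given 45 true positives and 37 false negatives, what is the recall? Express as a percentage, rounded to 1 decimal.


Recall = TP / (TP + FN) * 100
= 45 / (45 + 37)
= 45 / 82
= 0.5488
= 54.9%

54.9


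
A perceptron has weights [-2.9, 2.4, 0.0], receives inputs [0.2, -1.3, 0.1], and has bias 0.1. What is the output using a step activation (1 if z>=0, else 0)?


z = w . x + b
= -2.9*0.2 + 2.4*-1.3 + 0.0*0.1 + 0.1
= -0.58 + -3.12 + 0.0 + 0.1
= -3.7 + 0.1
= -3.6
Since z = -3.6 < 0, output = 0

0


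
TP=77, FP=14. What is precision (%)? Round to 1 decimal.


Precision = TP / (TP + FP) * 100
= 77 / (77 + 14)
= 77 / 91
= 0.8462
= 84.6%

84.6


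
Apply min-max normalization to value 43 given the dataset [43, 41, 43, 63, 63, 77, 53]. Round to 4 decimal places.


Min = 41, Max = 77
Range = 77 - 41 = 36
Scaled = (x - min) / (max - min)
= (43 - 41) / 36
= 2 / 36
= 0.0556

0.0556


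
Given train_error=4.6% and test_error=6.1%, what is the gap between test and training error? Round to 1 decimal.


Generalization gap = test_error - train_error
= 6.1 - 4.6
= 1.5%
A small gap suggests good generalization.

1.5


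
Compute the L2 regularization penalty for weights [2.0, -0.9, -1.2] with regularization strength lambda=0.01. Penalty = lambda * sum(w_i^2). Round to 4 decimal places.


Squaring each weight:
2.0^2 = 4.0
(-0.9)^2 = 0.81
(-1.2)^2 = 1.44
Sum of squares = 6.25
Penalty = 0.01 * 6.25 = 0.0625

0.0625


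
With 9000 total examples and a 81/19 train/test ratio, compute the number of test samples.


Train samples = 9000 * 81% = 7290
Test samples = 9000 - 7290
= 1710

1710


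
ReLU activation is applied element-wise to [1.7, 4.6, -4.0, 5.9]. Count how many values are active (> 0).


ReLU(x) = max(0, x) for each element:
ReLU(1.7) = 1.7
ReLU(4.6) = 4.6
ReLU(-4.0) = 0
ReLU(5.9) = 5.9
Active neurons (>0): 3

3


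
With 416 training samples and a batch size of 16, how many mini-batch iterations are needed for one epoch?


Iterations per epoch = dataset_size / batch_size
= 416 / 16
= 26

26


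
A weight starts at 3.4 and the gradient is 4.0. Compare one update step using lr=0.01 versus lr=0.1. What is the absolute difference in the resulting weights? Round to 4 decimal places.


With lr=0.01: w_new = 3.4 - 0.01 * 4.0 = 3.36
With lr=0.1: w_new = 3.4 - 0.1 * 4.0 = 3.0
Absolute difference = |3.36 - 3.0|
= 0.3600

0.3600


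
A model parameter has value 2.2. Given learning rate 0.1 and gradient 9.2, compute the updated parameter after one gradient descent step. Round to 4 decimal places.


w_new = w_old - lr * gradient
= 2.2 - 0.1 * 9.2
= 2.2 - (0.92)
= 1.2800

1.2800


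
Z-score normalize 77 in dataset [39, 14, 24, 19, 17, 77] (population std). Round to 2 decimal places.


Mean = (39 + 14 + 24 + 19 + 17 + 77) / 6 = 31.6667
Variance = sum((x_i - mean)^2) / n = 475.8889
Std = sqrt(475.8889) = 21.8149
Z = (x - mean) / std
= (77 - 31.6667) / 21.8149
= 45.3333 / 21.8149
= 2.08

2.08


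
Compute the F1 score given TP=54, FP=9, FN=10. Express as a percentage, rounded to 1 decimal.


Precision = TP / (TP + FP) = 54 / 63 = 0.8571
Recall = TP / (TP + FN) = 54 / 64 = 0.8438
F1 = 2 * P * R / (P + R)
= 2 * 0.8571 * 0.8438 / (0.8571 + 0.8438)
= 1.4464 / 1.7009
= 0.8504
As percentage: 85.0%

85.0


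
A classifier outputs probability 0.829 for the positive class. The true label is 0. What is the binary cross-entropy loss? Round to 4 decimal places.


For y=0: Loss = -log(1-p)
= -log(1 - 0.829)
= -log(0.171)
= -(-1.7661)
= 1.7661

1.7661


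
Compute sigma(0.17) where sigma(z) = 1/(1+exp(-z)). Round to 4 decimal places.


sigmoid(z) = 1 / (1 + exp(-z))
exp(-(0.17)) = exp(-0.17) = 0.8437
1 + 0.8437 = 1.8437
1 / 1.8437 = 0.5424

0.5424


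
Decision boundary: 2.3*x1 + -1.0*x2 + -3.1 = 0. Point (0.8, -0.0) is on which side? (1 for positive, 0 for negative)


Compute 2.3 * 0.8 + -1.0 * -0.0 + -3.1
= 1.84 + 0.0 + -3.1
= -1.26
Since -1.26 < 0, the point is on the negative side.

0


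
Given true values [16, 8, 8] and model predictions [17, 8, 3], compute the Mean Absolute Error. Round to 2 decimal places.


Absolute errors: [1, 0, 5]
Sum of absolute errors = 6
MAE = 6 / 3 = 2.00

2.00


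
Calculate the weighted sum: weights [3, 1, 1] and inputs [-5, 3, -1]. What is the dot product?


Element-wise products:
3 * -5 = -15
1 * 3 = 3
1 * -1 = -1
Sum = -15 + 3 + -1
= -13

-13


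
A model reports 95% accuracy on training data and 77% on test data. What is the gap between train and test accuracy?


Gap = train_accuracy - test_accuracy
= 95 - 77
= 18%
This gap suggests the model is overfitting.

18


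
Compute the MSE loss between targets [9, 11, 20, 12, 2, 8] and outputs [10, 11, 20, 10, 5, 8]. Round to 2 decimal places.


Differences: [-1, 0, 0, 2, -3, 0]
Squared errors: [1, 0, 0, 4, 9, 0]
Sum of squared errors = 14
MSE = 14 / 6 = 2.33

2.33


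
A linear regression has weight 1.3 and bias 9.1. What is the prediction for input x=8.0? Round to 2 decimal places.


y = 1.3 * 8.0 + (9.1)
= 10.4 + (9.1)
= 19.50

19.50


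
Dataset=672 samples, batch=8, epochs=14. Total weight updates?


Iterations per epoch = 672 / 8 = 84
Total updates = iterations_per_epoch * epochs
= 84 * 14
= 1176

1176


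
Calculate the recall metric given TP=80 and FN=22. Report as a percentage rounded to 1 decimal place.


Recall = TP / (TP + FN) * 100
= 80 / (80 + 22)
= 80 / 102
= 0.7843
= 78.4%

78.4


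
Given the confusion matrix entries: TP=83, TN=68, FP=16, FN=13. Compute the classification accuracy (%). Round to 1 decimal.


Accuracy = (TP + TN) / (TP + TN + FP + FN) * 100
= (83 + 68) / (83 + 68 + 16 + 13)
= 151 / 180
= 0.8389
= 83.9%

83.9


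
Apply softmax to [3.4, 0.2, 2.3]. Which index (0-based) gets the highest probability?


Softmax is a monotonic transformation, so it preserves the argmax.
We need to find the index of the maximum logit.
Index 0: 3.4
Index 1: 0.2
Index 2: 2.3
Maximum logit = 3.4 at index 0

0


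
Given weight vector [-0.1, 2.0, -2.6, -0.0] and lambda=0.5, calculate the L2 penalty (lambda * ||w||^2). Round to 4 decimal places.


Squaring each weight:
(-0.1)^2 = 0.01
2.0^2 = 4.0
(-2.6)^2 = 6.76
(-0.0)^2 = 0.0
Sum of squares = 10.77
Penalty = 0.5 * 10.77 = 5.3850

5.3850


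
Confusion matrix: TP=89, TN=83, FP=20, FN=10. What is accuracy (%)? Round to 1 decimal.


Accuracy = (TP + TN) / (TP + TN + FP + FN) * 100
= (89 + 83) / (89 + 83 + 20 + 10)
= 172 / 202
= 0.8515
= 85.1%

85.1


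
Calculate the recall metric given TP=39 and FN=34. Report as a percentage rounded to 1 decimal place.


Recall = TP / (TP + FN) * 100
= 39 / (39 + 34)
= 39 / 73
= 0.5342
= 53.4%

53.4


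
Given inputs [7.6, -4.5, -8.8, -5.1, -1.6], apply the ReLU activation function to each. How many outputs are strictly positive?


ReLU(x) = max(0, x) for each element:
ReLU(7.6) = 7.6
ReLU(-4.5) = 0
ReLU(-8.8) = 0
ReLU(-5.1) = 0
ReLU(-1.6) = 0
Active neurons (>0): 1

1


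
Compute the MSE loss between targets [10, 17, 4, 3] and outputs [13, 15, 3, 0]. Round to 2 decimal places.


Differences: [-3, 2, 1, 3]
Squared errors: [9, 4, 1, 9]
Sum of squared errors = 23
MSE = 23 / 4 = 5.75

5.75


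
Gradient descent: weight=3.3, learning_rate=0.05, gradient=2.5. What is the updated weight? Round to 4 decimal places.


w_new = w_old - lr * gradient
= 3.3 - 0.05 * 2.5
= 3.3 - (0.125)
= 3.1750

3.1750


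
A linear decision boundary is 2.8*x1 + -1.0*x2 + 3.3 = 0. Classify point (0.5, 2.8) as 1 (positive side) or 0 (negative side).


Compute 2.8 * 0.5 + -1.0 * 2.8 + 3.3
= 1.4 + -2.8 + 3.3
= 1.9
Since 1.9 >= 0, the point is on the positive side.

1


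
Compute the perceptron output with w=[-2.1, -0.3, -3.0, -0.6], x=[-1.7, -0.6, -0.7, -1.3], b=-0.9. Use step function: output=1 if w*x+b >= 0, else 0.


z = w . x + b
= -2.1*-1.7 + -0.3*-0.6 + -3.0*-0.7 + -0.6*-1.3 + -0.9
= 3.57 + 0.18 + 2.1 + 0.78 + -0.9
= 6.63 + -0.9
= 5.73
Since z = 5.73 >= 0, output = 1

1
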